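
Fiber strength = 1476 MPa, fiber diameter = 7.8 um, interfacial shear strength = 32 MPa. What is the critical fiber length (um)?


Lc = sigma_f * d / (2 * tau_i) = 1476 * 7.8 / (2 * 32) = 179.9 um

179.9 um


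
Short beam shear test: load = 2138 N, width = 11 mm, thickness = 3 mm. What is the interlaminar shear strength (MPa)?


ILSS = 3F/(4bh) = 3*2138/(4*11*3) = 48.59 MPa

48.59 MPa


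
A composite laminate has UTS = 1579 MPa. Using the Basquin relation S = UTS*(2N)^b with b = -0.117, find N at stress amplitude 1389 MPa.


N = 0.5 * (S/UTS)^(1/b) = 0.5 * (1389/1579)^(1/-0.117) = 1.4958 cycles

1.4958 cycles


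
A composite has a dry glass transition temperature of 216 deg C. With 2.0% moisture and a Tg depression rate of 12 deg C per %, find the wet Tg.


Tg_wet = Tg_dry - k*moisture = 216 - 12*2.0 = 192.0 deg C

192.0 deg C


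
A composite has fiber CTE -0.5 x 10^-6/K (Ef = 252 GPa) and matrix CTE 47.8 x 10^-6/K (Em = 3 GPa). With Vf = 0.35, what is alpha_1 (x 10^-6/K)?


E1 = Ef*Vf + Em*(1-Vf) = 90.15
alpha_1 = (alpha_f*Ef*Vf + alpha_m*Em*(1-Vf))/E1 = 0.54 x 10^-6/K

0.54 x 10^-6/K


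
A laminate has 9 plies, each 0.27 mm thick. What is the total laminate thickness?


h = n * t_ply = 9 * 0.27 = 2.43 mm

2.43 mm


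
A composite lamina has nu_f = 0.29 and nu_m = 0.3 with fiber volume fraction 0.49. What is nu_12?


nu_12 = nu_f*Vf + nu_m*(1-Vf) = 0.29*0.49 + 0.3*0.51 = 0.2951

0.2951


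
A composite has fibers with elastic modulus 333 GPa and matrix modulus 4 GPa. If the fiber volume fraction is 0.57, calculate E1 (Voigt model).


E1 = Ef*Vf + Em*(1-Vf) = 333*0.57 + 4*0.43 = 191.53 GPa

191.53 GPa


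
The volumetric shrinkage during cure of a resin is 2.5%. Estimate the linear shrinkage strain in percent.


Linear shrinkage ≈ vol_shrink/3 = 2.5/3 = 0.833%

0.833%


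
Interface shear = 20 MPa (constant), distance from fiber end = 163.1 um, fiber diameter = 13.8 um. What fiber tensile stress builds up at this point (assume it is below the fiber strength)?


Force balance: sigma_f * (pi*d^2/4) = tau * (pi*d) * x  ->  sigma_f = 4 * tau * x / d
sigma_f = 4 * 20 * 163.1 / 13.8 = 945.5 MPa

945.5 MPa


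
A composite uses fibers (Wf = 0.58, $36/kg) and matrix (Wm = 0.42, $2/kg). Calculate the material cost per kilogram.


Cost = cost_f*Wf + cost_m*Wm = 36*0.58 + 2*0.42 = $21.72/kg

$21.72/kg


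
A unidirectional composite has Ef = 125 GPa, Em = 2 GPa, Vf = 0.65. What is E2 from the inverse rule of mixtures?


1/E2 = Vf/Ef + (1-Vf)/Em = 0.65/125 + 0.35/2
E2 = 5.55 GPa

5.55 GPa


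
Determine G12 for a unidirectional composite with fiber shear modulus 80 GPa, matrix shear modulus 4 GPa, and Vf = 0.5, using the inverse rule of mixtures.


1/G12 = Vf/Gf + (1-Vf)/Gm = 0.5/80 + 0.5/4
G12 = 7.62 GPa

7.62 GPa


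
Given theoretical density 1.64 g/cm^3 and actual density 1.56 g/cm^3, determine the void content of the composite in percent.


Void% = (rho_theo - rho_actual)/rho_theo * 100 = (1.64 - 1.56)/1.64 * 100 = 4.88%

4.88%


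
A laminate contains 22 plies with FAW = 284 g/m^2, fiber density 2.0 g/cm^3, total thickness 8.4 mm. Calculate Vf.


Vf = n * FAW / (rho_f * h * 1000) = 22 * 284 / (2.0 * 8.4 * 1000) = 0.3719

0.3719


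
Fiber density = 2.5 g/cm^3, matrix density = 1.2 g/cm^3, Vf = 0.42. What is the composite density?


rho_c = rho_f*Vf + rho_m*(1-Vf) = 2.5*0.42 + 1.2*0.58 = 1.746 g/cm^3

1.746 g/cm^3


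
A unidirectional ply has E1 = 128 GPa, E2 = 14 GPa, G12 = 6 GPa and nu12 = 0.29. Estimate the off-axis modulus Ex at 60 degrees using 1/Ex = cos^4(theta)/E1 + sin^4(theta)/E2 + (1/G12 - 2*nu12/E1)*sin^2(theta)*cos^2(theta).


cos^4(60) = 0.0625, sin^4(60) = 0.5625, sin^2(60)*cos^2(60) = 0.1875
1/G12 - 2*nu12/E1 = 1/6 - 2*0.29/128 = 0.162135 GPa^-1
1/Ex = 0.0625/128 + 0.5625/14 + 0.162135*0.1875 = 0.0710672 GPa^-1
Ex = 14.07 GPa

14.07 GPa


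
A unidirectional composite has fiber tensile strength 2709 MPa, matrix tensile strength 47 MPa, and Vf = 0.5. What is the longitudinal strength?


sigma_1 = sigma_f*Vf + sigma_m*(1-Vf) = 2709*0.5 + 47*0.5 = 1378.0 MPa

1378.0 MPa


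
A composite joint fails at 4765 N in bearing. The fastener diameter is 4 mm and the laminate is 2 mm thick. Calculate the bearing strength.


sigma_br = F/(d*h) = 4765/(4*2) = 595.6 MPa

595.6 MPa


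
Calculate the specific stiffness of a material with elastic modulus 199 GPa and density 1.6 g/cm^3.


Specific stiffness = E/rho = 199/1.6 = 124.4 GPa/(g/cm^3)

124.4 GPa/(g/cm^3)


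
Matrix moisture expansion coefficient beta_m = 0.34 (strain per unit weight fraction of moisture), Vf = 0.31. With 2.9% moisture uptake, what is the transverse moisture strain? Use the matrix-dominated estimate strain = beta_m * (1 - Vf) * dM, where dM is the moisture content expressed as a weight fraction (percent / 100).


dM = 2.9/100 = 0.029
strain = beta_m * (1-Vf) * dM = 0.34 * 0.69 * 0.029 = 0.0068034

0.0068034


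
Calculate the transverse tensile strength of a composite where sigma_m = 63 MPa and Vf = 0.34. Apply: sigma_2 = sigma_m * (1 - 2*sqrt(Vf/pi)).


factor = 1 - 2*sqrt(0.34/pi) = 0.342
sigma_2 = 63 * 0.342 = 21.55 MPa

21.55 MPa


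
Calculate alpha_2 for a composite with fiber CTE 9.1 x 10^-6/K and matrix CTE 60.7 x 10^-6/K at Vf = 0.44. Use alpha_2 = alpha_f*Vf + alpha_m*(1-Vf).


alpha_2 = alpha_f*Vf + alpha_m*(1-Vf) = 9.1*0.44 + 60.7*0.56 = 38.0 x 10^-6/K

38.0 x 10^-6/K


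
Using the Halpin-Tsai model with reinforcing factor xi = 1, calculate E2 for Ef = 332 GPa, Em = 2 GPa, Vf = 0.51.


eta = (Ef/Em - 1)/(Ef/Em + xi) = (166.0 - 1)/(166.0 + 1) = 0.988
E2 = Em*(1+xi*eta*Vf)/(1-eta*Vf) = 6.06 GPa

6.06 GPa


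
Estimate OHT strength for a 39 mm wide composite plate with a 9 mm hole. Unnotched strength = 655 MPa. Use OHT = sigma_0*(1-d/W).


OHT = sigma_0*(1-d/W) = 655*(1-9/39) = 503.8 MPa

503.8 MPa


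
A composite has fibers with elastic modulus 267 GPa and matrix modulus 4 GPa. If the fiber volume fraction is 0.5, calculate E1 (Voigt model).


E1 = Ef*Vf + Em*(1-Vf) = 267*0.5 + 4*0.5 = 135.5 GPa

135.5 GPa


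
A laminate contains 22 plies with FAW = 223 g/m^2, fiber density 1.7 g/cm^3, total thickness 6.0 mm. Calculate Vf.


Vf = n * FAW / (rho_f * h * 1000) = 22 * 223 / (1.7 * 6.0 * 1000) = 0.481

0.481


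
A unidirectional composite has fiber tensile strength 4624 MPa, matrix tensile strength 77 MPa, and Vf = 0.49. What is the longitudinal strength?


sigma_1 = sigma_f*Vf + sigma_m*(1-Vf) = 4624*0.49 + 77*0.51 = 2305.0 MPa

2305.0 MPa


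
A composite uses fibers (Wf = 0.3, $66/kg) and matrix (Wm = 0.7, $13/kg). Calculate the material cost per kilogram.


Cost = cost_f*Wf + cost_m*Wm = 66*0.3 + 13*0.7 = $28.9/kg

$28.9/kg


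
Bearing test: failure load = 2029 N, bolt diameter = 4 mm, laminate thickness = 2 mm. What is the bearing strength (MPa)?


sigma_br = F/(d*h) = 2029/(4*2) = 253.6 MPa

253.6 MPa


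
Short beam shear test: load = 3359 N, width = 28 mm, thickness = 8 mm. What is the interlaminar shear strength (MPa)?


ILSS = 3F/(4bh) = 3*3359/(4*28*8) = 11.25 MPa

11.25 MPa


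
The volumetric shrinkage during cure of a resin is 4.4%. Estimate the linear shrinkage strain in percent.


Linear shrinkage ≈ vol_shrink/3 = 4.4/3 = 1.467%

1.467%


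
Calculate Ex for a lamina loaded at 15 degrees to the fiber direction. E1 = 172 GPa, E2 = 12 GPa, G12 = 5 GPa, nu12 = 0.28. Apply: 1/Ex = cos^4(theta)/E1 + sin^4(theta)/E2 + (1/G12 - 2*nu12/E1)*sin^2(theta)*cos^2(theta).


cos^4(15) = 0.870513, sin^4(15) = 0.004487, sin^2(15)*cos^2(15) = 0.0625
1/G12 - 2*nu12/E1 = 1/5 - 2*0.28/172 = 0.196744 GPa^-1
1/Ex = 0.870513/172 + 0.004487/12 + 0.196744*0.0625 = 0.0177316 GPa^-1
Ex = 56.4 GPa

56.4 GPa


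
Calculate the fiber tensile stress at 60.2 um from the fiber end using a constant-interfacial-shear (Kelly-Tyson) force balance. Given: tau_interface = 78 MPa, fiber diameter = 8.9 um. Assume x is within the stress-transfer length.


Force balance: sigma_f * (pi*d^2/4) = tau * (pi*d) * x  ->  sigma_f = 4 * tau * x / d
sigma_f = 4 * 78 * 60.2 / 8.9 = 2110.4 MPa

2110.4 MPa


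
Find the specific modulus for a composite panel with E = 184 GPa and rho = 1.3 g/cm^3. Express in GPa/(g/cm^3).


Specific stiffness = E/rho = 184/1.3 = 141.5 GPa/(g/cm^3)

141.5 GPa/(g/cm^3)


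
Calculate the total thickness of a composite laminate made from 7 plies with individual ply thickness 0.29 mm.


h = n * t_ply = 7 * 0.29 = 2.03 mm

2.03 mm


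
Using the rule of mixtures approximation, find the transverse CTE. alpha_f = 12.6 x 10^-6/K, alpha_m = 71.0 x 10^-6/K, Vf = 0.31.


alpha_2 = alpha_f*Vf + alpha_m*(1-Vf) = 12.6*0.31 + 71.0*0.69 = 52.9 x 10^-6/K

52.9 x 10^-6/K


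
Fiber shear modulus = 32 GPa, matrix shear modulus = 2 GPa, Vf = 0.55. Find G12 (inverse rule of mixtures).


1/G12 = Vf/Gf + (1-Vf)/Gm = 0.55/32 + 0.45/2
G12 = 4.13 GPa

4.13 GPa


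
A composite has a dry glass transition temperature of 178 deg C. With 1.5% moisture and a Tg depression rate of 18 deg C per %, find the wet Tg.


Tg_wet = Tg_dry - k*moisture = 178 - 18*1.5 = 151.0 deg C

151.0 deg C


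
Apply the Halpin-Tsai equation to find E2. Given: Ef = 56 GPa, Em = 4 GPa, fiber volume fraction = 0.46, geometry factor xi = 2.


eta = (Ef/Em - 1)/(Ef/Em + xi) = (14.0 - 1)/(14.0 + 2) = 0.8125
E2 = Em*(1+xi*eta*Vf)/(1-eta*Vf) = 11.16 GPa

11.16 GPa


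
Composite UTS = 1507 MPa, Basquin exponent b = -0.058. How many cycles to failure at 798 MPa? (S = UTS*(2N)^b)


N = 0.5 * (S/UTS)^(1/b) = 0.5 * (798/1507)^(1/-0.058) = 28806.6973 cycles

28806.6973 cycles


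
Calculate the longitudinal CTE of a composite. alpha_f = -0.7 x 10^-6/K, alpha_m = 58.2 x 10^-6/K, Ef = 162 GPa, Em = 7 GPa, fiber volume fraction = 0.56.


E1 = Ef*Vf + Em*(1-Vf) = 93.8
alpha_1 = (alpha_f*Ef*Vf + alpha_m*Em*(1-Vf))/E1 = 1.23 x 10^-6/K

1.23 x 10^-6/K


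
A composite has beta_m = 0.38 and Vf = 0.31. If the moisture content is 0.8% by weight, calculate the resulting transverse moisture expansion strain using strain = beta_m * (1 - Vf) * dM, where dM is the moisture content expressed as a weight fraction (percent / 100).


dM = 0.8/100 = 0.008
strain = beta_m * (1-Vf) * dM = 0.38 * 0.69 * 0.008 = 0.0020976

0.0020976


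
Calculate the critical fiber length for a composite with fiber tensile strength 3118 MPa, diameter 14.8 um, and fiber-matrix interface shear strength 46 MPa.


Lc = sigma_f * d / (2 * tau_i) = 3118 * 14.8 / (2 * 46) = 501.6 um

501.6 um


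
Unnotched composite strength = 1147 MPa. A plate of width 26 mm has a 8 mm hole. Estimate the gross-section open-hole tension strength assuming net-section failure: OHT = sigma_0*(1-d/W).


OHT = sigma_0*(1-d/W) = 1147*(1-8/26) = 794.1 MPa

794.1 MPa


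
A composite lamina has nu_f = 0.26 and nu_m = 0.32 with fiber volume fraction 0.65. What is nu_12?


nu_12 = nu_f*Vf + nu_m*(1-Vf) = 0.26*0.65 + 0.32*0.35 = 0.281

0.281


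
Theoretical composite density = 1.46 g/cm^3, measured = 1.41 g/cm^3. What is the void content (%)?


Void% = (rho_theo - rho_actual)/rho_theo * 100 = (1.46 - 1.41)/1.46 * 100 = 3.42%

3.42%


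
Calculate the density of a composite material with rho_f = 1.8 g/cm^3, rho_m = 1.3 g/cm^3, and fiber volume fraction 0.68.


rho_c = rho_f*Vf + rho_m*(1-Vf) = 1.8*0.68 + 1.3*0.32 = 1.64 g/cm^3

1.64 g/cm^3


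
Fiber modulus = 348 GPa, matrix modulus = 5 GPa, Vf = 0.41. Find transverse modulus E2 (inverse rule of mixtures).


1/E2 = Vf/Ef + (1-Vf)/Em = 0.41/348 + 0.59/5
E2 = 8.39 GPa

8.39 GPa


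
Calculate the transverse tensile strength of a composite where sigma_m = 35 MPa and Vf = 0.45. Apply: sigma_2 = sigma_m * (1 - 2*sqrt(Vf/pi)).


factor = 1 - 2*sqrt(0.45/pi) = 0.2431
sigma_2 = 35 * 0.2431 = 8.51 MPa

8.51 MPa


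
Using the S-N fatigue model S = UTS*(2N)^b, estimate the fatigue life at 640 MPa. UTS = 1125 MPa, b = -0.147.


N = 0.5 * (S/UTS)^(1/b) = 0.5 * (640/1125)^(1/-0.147) = 23.1980 cycles

23.1980 cycles


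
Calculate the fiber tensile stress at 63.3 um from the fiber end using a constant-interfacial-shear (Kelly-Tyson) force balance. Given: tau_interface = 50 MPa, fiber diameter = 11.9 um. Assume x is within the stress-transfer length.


Force balance: sigma_f * (pi*d^2/4) = tau * (pi*d) * x  ->  sigma_f = 4 * tau * x / d
sigma_f = 4 * 50 * 63.3 / 11.9 = 1063.9 MPa

1063.9 MPa


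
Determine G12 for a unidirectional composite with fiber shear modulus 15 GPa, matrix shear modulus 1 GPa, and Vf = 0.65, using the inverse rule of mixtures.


1/G12 = Vf/Gf + (1-Vf)/Gm = 0.65/15 + 0.35/1
G12 = 2.54 GPa

2.54 GPa


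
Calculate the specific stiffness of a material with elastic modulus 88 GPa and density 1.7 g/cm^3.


Specific stiffness = E/rho = 88/1.7 = 51.8 GPa/(g/cm^3)

51.8 GPa/(g/cm^3)


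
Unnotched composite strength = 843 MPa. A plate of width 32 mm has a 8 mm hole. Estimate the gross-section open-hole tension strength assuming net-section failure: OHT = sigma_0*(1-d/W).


OHT = sigma_0*(1-d/W) = 843*(1-8/32) = 632.3 MPa

632.3 MPa


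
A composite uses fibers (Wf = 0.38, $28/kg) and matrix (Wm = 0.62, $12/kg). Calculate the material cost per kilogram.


Cost = cost_f*Wf + cost_m*Wm = 28*0.38 + 12*0.62 = $18.08/kg

$18.08/kg


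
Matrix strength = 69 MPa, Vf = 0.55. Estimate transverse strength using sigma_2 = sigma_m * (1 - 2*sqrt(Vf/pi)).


factor = 1 - 2*sqrt(0.55/pi) = 0.1632
sigma_2 = 69 * 0.1632 = 11.26 MPa

11.26 MPa


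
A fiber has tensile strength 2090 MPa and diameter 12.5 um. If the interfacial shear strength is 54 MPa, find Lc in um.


Lc = sigma_f * d / (2 * tau_i) = 2090 * 12.5 / (2 * 54) = 241.9 um

241.9 um


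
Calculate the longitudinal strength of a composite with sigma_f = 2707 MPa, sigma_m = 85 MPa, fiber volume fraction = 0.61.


sigma_1 = sigma_f*Vf + sigma_m*(1-Vf) = 2707*0.61 + 85*0.39 = 1684.4 MPa

1684.4 MPa


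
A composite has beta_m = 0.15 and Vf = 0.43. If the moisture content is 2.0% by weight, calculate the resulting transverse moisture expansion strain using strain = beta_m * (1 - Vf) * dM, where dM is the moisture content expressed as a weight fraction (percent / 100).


dM = 2.0/100 = 0.02
strain = beta_m * (1-Vf) * dM = 0.15 * 0.57 * 0.02 = 0.00171

0.00171


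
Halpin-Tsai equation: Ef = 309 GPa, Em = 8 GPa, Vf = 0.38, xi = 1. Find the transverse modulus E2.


eta = (Ef/Em - 1)/(Ef/Em + xi) = (38.625 - 1)/(38.625 + 1) = 0.9495
E2 = Em*(1+xi*eta*Vf)/(1-eta*Vf) = 17.03 GPa

17.03 GPa


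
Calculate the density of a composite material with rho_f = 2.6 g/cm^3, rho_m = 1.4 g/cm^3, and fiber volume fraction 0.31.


rho_c = rho_f*Vf + rho_m*(1-Vf) = 2.6*0.31 + 1.4*0.69 = 1.772 g/cm^3

1.772 g/cm^3


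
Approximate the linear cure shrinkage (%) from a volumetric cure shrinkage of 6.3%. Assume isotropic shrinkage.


Linear shrinkage ≈ vol_shrink/3 = 6.3/3 = 2.1%

2.1%


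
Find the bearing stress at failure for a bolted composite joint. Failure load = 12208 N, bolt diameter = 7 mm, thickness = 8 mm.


sigma_br = F/(d*h) = 12208/(7*8) = 218.0 MPa

218.0 MPa


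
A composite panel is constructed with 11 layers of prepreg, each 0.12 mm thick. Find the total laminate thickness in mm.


h = n * t_ply = 11 * 0.12 = 1.32 mm

1.32 mm


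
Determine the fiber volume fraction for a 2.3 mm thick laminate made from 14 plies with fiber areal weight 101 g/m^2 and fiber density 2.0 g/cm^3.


Vf = n * FAW / (rho_f * h * 1000) = 14 * 101 / (2.0 * 2.3 * 1000) = 0.3074

0.3074


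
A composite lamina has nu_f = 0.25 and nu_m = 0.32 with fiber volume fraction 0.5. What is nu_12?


nu_12 = nu_f*Vf + nu_m*(1-Vf) = 0.25*0.5 + 0.32*0.5 = 0.285

0.285


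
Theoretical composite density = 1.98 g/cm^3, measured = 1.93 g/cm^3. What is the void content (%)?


Void% = (rho_theo - rho_actual)/rho_theo * 100 = (1.98 - 1.93)/1.98 * 100 = 2.53%

2.53%


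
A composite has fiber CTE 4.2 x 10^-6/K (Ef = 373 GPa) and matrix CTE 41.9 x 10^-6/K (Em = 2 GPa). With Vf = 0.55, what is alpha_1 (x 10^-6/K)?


E1 = Ef*Vf + Em*(1-Vf) = 206.05
alpha_1 = (alpha_f*Ef*Vf + alpha_m*Em*(1-Vf))/E1 = 4.36 x 10^-6/K

4.36 x 10^-6/K


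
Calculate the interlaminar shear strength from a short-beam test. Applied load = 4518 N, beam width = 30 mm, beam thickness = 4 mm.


ILSS = 3F/(4bh) = 3*4518/(4*30*4) = 28.24 MPa

28.24 MPa


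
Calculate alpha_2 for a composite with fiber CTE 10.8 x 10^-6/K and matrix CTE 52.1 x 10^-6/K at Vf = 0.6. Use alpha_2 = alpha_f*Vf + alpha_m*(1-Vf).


alpha_2 = alpha_f*Vf + alpha_m*(1-Vf) = 10.8*0.6 + 52.1*0.4 = 27.3 x 10^-6/K

27.3 x 10^-6/K


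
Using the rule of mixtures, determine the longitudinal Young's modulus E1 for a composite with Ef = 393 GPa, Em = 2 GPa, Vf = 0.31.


E1 = Ef*Vf + Em*(1-Vf) = 393*0.31 + 2*0.69 = 123.21 GPa

123.21 GPa


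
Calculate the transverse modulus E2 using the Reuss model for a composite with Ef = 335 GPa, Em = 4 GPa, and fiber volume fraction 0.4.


1/E2 = Vf/Ef + (1-Vf)/Em = 0.4/335 + 0.6/4
E2 = 6.61 GPa

6.61 GPa


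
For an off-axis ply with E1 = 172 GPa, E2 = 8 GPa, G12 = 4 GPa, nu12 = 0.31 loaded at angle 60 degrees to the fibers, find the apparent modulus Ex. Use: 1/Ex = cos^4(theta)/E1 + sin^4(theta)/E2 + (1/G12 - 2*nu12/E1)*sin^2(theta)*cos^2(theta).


cos^4(60) = 0.0625, sin^4(60) = 0.5625, sin^2(60)*cos^2(60) = 0.1875
1/G12 - 2*nu12/E1 = 1/4 - 2*0.31/172 = 0.246395 GPa^-1
1/Ex = 0.0625/172 + 0.5625/8 + 0.246395*0.1875 = 0.116875 GPa^-1
Ex = 8.56 GPa

8.56 GPa


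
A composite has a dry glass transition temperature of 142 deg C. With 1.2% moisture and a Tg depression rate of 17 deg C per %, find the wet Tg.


Tg_wet = Tg_dry - k*moisture = 142 - 17*1.2 = 121.6 deg C

121.6 deg C


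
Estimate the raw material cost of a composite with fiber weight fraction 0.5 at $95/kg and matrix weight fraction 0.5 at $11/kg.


Cost = cost_f*Wf + cost_m*Wm = 95*0.5 + 11*0.5 = $53.0/kg

$53.0/kg


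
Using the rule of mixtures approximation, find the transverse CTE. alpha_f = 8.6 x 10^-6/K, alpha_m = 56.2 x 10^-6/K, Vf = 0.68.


alpha_2 = alpha_f*Vf + alpha_m*(1-Vf) = 8.6*0.68 + 56.2*0.32 = 23.8 x 10^-6/K

23.8 x 10^-6/K


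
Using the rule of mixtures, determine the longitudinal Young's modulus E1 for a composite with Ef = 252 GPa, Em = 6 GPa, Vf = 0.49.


E1 = Ef*Vf + Em*(1-Vf) = 252*0.49 + 6*0.51 = 126.54 GPa

126.54 GPa


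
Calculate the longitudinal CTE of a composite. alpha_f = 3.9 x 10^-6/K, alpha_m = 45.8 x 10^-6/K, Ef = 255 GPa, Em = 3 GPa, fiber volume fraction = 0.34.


E1 = Ef*Vf + Em*(1-Vf) = 88.68
alpha_1 = (alpha_f*Ef*Vf + alpha_m*Em*(1-Vf))/E1 = 4.84 x 10^-6/K

4.84 x 10^-6/K


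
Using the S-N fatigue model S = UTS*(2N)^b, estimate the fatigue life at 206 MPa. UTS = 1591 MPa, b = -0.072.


N = 0.5 * (S/UTS)^(1/b) = 0.5 * (206/1591)^(1/-0.072) = 1.0705e+12 cycles

1.0705e+12 cycles


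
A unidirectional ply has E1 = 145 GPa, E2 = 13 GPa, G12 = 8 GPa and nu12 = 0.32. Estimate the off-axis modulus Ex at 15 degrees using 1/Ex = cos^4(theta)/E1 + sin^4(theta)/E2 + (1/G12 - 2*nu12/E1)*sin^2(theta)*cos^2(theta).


cos^4(15) = 0.870513, sin^4(15) = 0.004487, sin^2(15)*cos^2(15) = 0.0625
1/G12 - 2*nu12/E1 = 1/8 - 2*0.32/145 = 0.120586 GPa^-1
1/Ex = 0.870513/145 + 0.004487/13 + 0.120586*0.0625 = 0.0138854 GPa^-1
Ex = 72.02 GPa

72.02 GPa


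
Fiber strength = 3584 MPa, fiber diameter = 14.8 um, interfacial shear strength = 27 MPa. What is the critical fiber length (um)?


Lc = sigma_f * d / (2 * tau_i) = 3584 * 14.8 / (2 * 27) = 982.3 um

982.3 um


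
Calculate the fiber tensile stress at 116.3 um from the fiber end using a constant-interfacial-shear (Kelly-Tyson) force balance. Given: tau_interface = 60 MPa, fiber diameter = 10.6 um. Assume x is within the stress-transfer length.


Force balance: sigma_f * (pi*d^2/4) = tau * (pi*d) * x  ->  sigma_f = 4 * tau * x / d
sigma_f = 4 * 60 * 116.3 / 10.6 = 2633.2 MPa

2633.2 MPa


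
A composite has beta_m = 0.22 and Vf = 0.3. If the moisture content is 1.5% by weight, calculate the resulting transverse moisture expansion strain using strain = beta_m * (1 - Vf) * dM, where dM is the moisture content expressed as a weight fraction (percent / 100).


dM = 1.5/100 = 0.015
strain = beta_m * (1-Vf) * dM = 0.22 * 0.7 * 0.015 = 0.00231

0.00231


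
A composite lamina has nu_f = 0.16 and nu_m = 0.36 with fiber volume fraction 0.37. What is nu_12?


nu_12 = nu_f*Vf + nu_m*(1-Vf) = 0.16*0.37 + 0.36*0.63 = 0.286

0.286


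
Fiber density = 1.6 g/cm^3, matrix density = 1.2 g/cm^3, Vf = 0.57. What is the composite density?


rho_c = rho_f*Vf + rho_m*(1-Vf) = 1.6*0.57 + 1.2*0.43 = 1.428 g/cm^3

1.428 g/cm^3


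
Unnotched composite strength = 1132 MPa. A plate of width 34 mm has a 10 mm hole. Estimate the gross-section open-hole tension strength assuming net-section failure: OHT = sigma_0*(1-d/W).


OHT = sigma_0*(1-d/W) = 1132*(1-10/34) = 799.1 MPa

799.1 MPa


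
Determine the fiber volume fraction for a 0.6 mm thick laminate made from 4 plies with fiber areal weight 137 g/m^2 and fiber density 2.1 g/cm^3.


Vf = n * FAW / (rho_f * h * 1000) = 4 * 137 / (2.1 * 0.6 * 1000) = 0.4349

0.4349


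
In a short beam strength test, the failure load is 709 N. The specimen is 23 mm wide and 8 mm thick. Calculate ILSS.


ILSS = 3F/(4bh) = 3*709/(4*23*8) = 2.89 MPa

2.89 MPa


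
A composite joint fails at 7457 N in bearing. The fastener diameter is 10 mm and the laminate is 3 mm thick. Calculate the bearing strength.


sigma_br = F/(d*h) = 7457/(10*3) = 248.6 MPa

248.6 MPa


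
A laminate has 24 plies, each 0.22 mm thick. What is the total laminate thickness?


h = n * t_ply = 24 * 0.22 = 5.28 mm

5.28 mm


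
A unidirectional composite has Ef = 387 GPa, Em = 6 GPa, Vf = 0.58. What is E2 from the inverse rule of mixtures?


1/E2 = Vf/Ef + (1-Vf)/Em = 0.58/387 + 0.42/6
E2 = 13.99 GPa

13.99 GPa


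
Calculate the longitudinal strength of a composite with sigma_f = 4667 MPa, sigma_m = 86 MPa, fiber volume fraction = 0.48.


sigma_1 = sigma_f*Vf + sigma_m*(1-Vf) = 4667*0.48 + 86*0.52 = 2284.9 MPa

2284.9 MPa


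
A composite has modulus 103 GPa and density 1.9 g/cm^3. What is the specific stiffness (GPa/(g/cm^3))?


Specific stiffness = E/rho = 103/1.9 = 54.2 GPa/(g/cm^3)

54.2 GPa/(g/cm^3)


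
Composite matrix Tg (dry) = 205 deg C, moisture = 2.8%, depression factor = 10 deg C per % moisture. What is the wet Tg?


Tg_wet = Tg_dry - k*moisture = 205 - 10*2.8 = 177.0 deg C

177.0 deg C


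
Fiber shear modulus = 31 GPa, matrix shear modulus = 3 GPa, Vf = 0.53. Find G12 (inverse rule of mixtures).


1/G12 = Vf/Gf + (1-Vf)/Gm = 0.53/31 + 0.47/3
G12 = 5.75 GPa

5.75 GPa


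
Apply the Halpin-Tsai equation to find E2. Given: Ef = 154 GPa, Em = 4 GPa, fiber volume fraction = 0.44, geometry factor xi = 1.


eta = (Ef/Em - 1)/(Ef/Em + xi) = (38.5 - 1)/(38.5 + 1) = 0.9494
E2 = Em*(1+xi*eta*Vf)/(1-eta*Vf) = 9.74 GPa

9.74 GPa


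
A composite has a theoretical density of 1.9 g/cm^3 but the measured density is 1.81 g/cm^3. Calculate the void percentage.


Void% = (rho_theo - rho_actual)/rho_theo * 100 = (1.9 - 1.81)/1.9 * 100 = 4.74%

4.74%


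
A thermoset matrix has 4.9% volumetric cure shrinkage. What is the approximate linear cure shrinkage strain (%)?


Linear shrinkage ≈ vol_shrink/3 = 4.9/3 = 1.633%

1.633%


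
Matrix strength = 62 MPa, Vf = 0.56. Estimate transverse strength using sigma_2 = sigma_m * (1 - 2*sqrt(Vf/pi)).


factor = 1 - 2*sqrt(0.56/pi) = 0.1556
sigma_2 = 62 * 0.1556 = 9.65 MPa

9.65 MPa


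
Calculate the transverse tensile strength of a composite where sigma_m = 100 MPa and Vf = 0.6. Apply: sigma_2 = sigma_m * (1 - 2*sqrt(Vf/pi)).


factor = 1 - 2*sqrt(0.6/pi) = 0.126
sigma_2 = 100 * 0.126 = 12.6 MPa

12.6 MPa


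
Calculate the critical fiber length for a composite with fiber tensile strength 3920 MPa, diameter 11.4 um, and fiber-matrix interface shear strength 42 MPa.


Lc = sigma_f * d / (2 * tau_i) = 3920 * 11.4 / (2 * 42) = 532.0 um

532.0 um


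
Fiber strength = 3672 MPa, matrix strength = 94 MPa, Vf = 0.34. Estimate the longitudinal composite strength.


sigma_1 = sigma_f*Vf + sigma_m*(1-Vf) = 3672*0.34 + 94*0.66 = 1310.5 MPa

1310.5 MPa


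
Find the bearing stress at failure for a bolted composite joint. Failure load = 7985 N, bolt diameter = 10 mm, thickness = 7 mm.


sigma_br = F/(d*h) = 7985/(10*7) = 114.1 MPa

114.1 MPa


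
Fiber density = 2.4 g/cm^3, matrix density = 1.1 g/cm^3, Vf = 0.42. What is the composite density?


rho_c = rho_f*Vf + rho_m*(1-Vf) = 2.4*0.42 + 1.1*0.58 = 1.646 g/cm^3

1.646 g/cm^3


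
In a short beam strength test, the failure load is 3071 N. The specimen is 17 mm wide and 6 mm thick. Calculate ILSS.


ILSS = 3F/(4bh) = 3*3071/(4*17*6) = 22.58 MPa

22.58 MPa


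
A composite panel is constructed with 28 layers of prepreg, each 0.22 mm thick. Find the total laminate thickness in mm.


h = n * t_ply = 28 * 0.22 = 6.16 mm

6.16 mm


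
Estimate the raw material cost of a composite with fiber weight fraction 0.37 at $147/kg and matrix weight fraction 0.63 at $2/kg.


Cost = cost_f*Wf + cost_m*Wm = 147*0.37 + 2*0.63 = $55.65/kg

$55.65/kg


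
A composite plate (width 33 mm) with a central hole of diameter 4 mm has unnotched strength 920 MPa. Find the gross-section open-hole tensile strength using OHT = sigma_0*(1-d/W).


OHT = sigma_0*(1-d/W) = 920*(1-4/33) = 808.5 MPa

808.5 MPa


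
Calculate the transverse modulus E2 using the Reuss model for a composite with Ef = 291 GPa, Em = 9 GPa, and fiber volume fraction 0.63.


1/E2 = Vf/Ef + (1-Vf)/Em = 0.63/291 + 0.37/9
E2 = 23.11 GPa

23.11 GPa


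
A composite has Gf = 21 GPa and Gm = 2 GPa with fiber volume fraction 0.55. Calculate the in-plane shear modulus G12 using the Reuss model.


1/G12 = Vf/Gf + (1-Vf)/Gm = 0.55/21 + 0.45/2
G12 = 3.98 GPa

3.98 GPa


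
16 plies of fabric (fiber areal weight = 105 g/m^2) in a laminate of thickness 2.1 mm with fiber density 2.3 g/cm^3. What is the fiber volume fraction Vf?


Vf = n * FAW / (rho_f * h * 1000) = 16 * 105 / (2.3 * 2.1 * 1000) = 0.3478

0.3478


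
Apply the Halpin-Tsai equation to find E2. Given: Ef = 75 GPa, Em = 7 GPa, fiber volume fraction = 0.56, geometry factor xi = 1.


eta = (Ef/Em - 1)/(Ef/Em + xi) = (10.7143 - 1)/(10.7143 + 1) = 0.8293
E2 = Em*(1+xi*eta*Vf)/(1-eta*Vf) = 19.14 GPa

19.14 GPa


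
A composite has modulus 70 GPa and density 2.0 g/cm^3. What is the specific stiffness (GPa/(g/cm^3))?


Specific stiffness = E/rho = 70/2.0 = 35.0 GPa/(g/cm^3)

35.0 GPa/(g/cm^3)


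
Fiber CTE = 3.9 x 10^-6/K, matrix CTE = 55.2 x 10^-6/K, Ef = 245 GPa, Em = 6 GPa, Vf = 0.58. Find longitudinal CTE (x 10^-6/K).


E1 = Ef*Vf + Em*(1-Vf) = 144.62
alpha_1 = (alpha_f*Ef*Vf + alpha_m*Em*(1-Vf))/E1 = 4.79 x 10^-6/K

4.79 x 10^-6/K


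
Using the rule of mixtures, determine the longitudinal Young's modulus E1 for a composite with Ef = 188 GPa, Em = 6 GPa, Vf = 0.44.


E1 = Ef*Vf + Em*(1-Vf) = 188*0.44 + 6*0.56 = 86.08 GPa

86.08 GPa


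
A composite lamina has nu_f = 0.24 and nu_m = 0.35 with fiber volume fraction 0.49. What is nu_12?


nu_12 = nu_f*Vf + nu_m*(1-Vf) = 0.24*0.49 + 0.35*0.51 = 0.2961

0.2961


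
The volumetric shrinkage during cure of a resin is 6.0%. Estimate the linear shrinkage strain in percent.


Linear shrinkage ≈ vol_shrink/3 = 6.0/3 = 2.0%

2.0%


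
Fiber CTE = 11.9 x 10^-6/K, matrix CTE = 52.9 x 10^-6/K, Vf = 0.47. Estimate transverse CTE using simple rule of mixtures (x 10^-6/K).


alpha_2 = alpha_f*Vf + alpha_m*(1-Vf) = 11.9*0.47 + 52.9*0.53 = 33.6 x 10^-6/K

33.6 x 10^-6/K


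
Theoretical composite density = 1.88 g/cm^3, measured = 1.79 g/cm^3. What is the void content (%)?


Void% = (rho_theo - rho_actual)/rho_theo * 100 = (1.88 - 1.79)/1.88 * 100 = 4.79%

4.79%


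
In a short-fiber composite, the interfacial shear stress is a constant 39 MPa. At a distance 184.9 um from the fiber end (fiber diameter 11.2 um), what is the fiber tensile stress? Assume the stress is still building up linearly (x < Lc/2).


Force balance: sigma_f * (pi*d^2/4) = tau * (pi*d) * x  ->  sigma_f = 4 * tau * x / d
sigma_f = 4 * 39 * 184.9 / 11.2 = 2575.4 MPa

2575.4 MPa


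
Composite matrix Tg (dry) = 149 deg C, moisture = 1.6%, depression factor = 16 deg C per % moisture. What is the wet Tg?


Tg_wet = Tg_dry - k*moisture = 149 - 16*1.6 = 123.4 deg C

123.4 deg C


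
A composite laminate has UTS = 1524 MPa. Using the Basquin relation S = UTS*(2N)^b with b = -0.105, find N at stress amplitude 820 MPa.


N = 0.5 * (S/UTS)^(1/b) = 0.5 * (820/1524)^(1/-0.105) = 183.0225 cycles

183.0225 cycles


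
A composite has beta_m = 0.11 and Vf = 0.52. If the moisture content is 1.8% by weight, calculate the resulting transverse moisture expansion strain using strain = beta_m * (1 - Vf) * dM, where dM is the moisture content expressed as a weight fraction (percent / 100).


dM = 1.8/100 = 0.018
strain = beta_m * (1-Vf) * dM = 0.11 * 0.48 * 0.018 = 0.0009504

0.0009504


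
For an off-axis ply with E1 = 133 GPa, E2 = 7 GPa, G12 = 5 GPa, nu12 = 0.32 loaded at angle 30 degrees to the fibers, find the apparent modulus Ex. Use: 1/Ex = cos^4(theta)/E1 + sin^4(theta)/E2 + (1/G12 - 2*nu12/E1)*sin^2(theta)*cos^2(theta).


cos^4(30) = 0.5625, sin^4(30) = 0.0625, sin^2(30)*cos^2(30) = 0.1875
1/G12 - 2*nu12/E1 = 1/5 - 2*0.32/133 = 0.195188 GPa^-1
1/Ex = 0.5625/133 + 0.0625/7 + 0.195188*0.1875 = 0.0497556 GPa^-1
Ex = 20.1 GPa

20.1 GPa


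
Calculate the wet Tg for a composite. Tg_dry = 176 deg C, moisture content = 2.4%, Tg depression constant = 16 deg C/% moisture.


Tg_wet = Tg_dry - k*moisture = 176 - 16*2.4 = 137.6 deg C

137.6 deg C


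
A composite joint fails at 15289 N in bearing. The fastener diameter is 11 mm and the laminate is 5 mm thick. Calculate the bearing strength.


sigma_br = F/(d*h) = 15289/(11*5) = 278.0 MPa

278.0 MPa


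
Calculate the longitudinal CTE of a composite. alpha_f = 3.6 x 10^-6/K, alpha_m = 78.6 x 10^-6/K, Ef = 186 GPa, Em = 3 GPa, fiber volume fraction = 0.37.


E1 = Ef*Vf + Em*(1-Vf) = 70.71
alpha_1 = (alpha_f*Ef*Vf + alpha_m*Em*(1-Vf))/E1 = 5.6 x 10^-6/K

5.6 x 10^-6/K


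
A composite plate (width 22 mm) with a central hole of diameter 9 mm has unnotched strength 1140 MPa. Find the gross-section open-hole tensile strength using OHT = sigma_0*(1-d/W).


OHT = sigma_0*(1-d/W) = 1140*(1-9/22) = 673.6 MPa

673.6 MPa


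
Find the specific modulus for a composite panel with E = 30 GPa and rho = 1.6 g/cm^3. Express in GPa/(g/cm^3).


Specific stiffness = E/rho = 30/1.6 = 18.8 GPa/(g/cm^3)

18.8 GPa/(g/cm^3)


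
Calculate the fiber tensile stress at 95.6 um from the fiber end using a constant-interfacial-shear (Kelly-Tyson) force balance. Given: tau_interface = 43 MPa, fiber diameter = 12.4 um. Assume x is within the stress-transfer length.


Force balance: sigma_f * (pi*d^2/4) = tau * (pi*d) * x  ->  sigma_f = 4 * tau * x / d
sigma_f = 4 * 43 * 95.6 / 12.4 = 1326.1 MPa

1326.1 MPa


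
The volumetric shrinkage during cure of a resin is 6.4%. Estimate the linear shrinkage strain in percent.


Linear shrinkage ≈ vol_shrink/3 = 6.4/3 = 2.133%

2.133%


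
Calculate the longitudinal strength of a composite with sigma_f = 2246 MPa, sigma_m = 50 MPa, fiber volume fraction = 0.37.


sigma_1 = sigma_f*Vf + sigma_m*(1-Vf) = 2246*0.37 + 50*0.63 = 862.5 MPa

862.5 MPa


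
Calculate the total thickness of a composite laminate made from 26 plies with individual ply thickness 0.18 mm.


h = n * t_ply = 26 * 0.18 = 4.68 mm

4.68 mm


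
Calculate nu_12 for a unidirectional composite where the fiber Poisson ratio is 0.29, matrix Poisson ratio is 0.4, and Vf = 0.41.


nu_12 = nu_f*Vf + nu_m*(1-Vf) = 0.29*0.41 + 0.4*0.59 = 0.3549

0.3549


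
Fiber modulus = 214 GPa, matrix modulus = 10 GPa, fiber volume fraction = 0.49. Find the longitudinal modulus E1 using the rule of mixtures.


E1 = Ef*Vf + Em*(1-Vf) = 214*0.49 + 10*0.51 = 109.96 GPa

109.96 GPa


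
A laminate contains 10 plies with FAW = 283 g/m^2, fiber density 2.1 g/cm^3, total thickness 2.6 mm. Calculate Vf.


Vf = n * FAW / (rho_f * h * 1000) = 10 * 283 / (2.1 * 2.6 * 1000) = 0.5183

0.5183


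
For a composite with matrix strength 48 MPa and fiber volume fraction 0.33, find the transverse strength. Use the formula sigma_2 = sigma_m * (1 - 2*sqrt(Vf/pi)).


factor = 1 - 2*sqrt(0.33/pi) = 0.3518
sigma_2 = 48 * 0.3518 = 16.89 MPa

16.89 MPa


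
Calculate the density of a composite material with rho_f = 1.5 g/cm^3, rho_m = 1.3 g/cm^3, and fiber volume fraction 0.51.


rho_c = rho_f*Vf + rho_m*(1-Vf) = 1.5*0.51 + 1.3*0.49 = 1.402 g/cm^3

1.402 g/cm^3


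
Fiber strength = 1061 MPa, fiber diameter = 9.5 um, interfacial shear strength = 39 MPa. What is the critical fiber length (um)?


Lc = sigma_f * d / (2 * tau_i) = 1061 * 9.5 / (2 * 39) = 129.2 um

129.2 um


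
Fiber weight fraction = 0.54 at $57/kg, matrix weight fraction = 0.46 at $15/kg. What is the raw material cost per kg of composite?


Cost = cost_f*Wf + cost_m*Wm = 57*0.54 + 15*0.46 = $37.68/kg

$37.68/kg


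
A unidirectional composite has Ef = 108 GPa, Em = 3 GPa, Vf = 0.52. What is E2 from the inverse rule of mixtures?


1/E2 = Vf/Ef + (1-Vf)/Em = 0.52/108 + 0.48/3
E2 = 6.07 GPa

6.07 GPa


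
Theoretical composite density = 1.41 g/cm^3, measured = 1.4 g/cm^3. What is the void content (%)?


Void% = (rho_theo - rho_actual)/rho_theo * 100 = (1.41 - 1.4)/1.41 * 100 = 0.71%

0.71%


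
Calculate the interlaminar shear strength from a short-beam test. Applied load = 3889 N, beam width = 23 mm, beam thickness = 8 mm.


ILSS = 3F/(4bh) = 3*3889/(4*23*8) = 15.85 MPa

15.85 MPa


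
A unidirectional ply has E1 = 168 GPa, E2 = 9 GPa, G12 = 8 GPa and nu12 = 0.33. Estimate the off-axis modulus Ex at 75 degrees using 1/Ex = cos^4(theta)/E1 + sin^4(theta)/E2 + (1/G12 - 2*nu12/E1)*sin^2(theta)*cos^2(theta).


cos^4(75) = 0.004487, sin^4(75) = 0.870513, sin^2(75)*cos^2(75) = 0.0625
1/G12 - 2*nu12/E1 = 1/8 - 2*0.33/168 = 0.121071 GPa^-1
1/Ex = 0.004487/168 + 0.870513/9 + 0.121071*0.0625 = 0.1043173 GPa^-1
Ex = 9.59 GPa

9.59 GPa


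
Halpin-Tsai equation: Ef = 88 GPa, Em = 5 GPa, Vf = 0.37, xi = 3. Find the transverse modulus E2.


eta = (Ef/Em - 1)/(Ef/Em + xi) = (17.6 - 1)/(17.6 + 3) = 0.8058
E2 = Em*(1+xi*eta*Vf)/(1-eta*Vf) = 13.5 GPa

13.5 GPa


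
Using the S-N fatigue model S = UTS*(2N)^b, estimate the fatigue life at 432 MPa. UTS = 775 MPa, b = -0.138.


N = 0.5 * (S/UTS)^(1/b) = 0.5 * (432/775)^(1/-0.138) = 34.5327 cycles

34.5327 cycles


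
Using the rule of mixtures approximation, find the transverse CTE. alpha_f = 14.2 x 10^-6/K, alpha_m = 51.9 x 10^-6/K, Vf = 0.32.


alpha_2 = alpha_f*Vf + alpha_m*(1-Vf) = 14.2*0.32 + 51.9*0.68 = 39.8 x 10^-6/K

39.8 x 10^-6/K


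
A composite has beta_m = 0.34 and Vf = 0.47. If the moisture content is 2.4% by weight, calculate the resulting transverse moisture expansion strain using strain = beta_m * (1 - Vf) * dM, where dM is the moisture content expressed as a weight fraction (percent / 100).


dM = 2.4/100 = 0.024
strain = beta_m * (1-Vf) * dM = 0.34 * 0.53 * 0.024 = 0.0043248

0.0043248


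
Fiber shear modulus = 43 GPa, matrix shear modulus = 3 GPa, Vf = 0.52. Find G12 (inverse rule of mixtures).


1/G12 = Vf/Gf + (1-Vf)/Gm = 0.52/43 + 0.48/3
G12 = 5.81 GPa

5.81 GPa


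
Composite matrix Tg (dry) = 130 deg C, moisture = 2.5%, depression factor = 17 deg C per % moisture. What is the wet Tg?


Tg_wet = Tg_dry - k*moisture = 130 - 17*2.5 = 87.5 deg C

87.5 deg C


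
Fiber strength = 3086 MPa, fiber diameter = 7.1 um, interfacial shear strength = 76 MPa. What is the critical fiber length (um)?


Lc = sigma_f * d / (2 * tau_i) = 3086 * 7.1 / (2 * 76) = 144.1 um

144.1 um


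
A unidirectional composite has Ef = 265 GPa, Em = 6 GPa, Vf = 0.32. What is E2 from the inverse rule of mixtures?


1/E2 = Vf/Ef + (1-Vf)/Em = 0.32/265 + 0.68/6
E2 = 8.73 GPa

8.73 GPa


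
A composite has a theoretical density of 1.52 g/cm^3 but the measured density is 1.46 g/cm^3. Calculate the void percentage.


Void% = (rho_theo - rho_actual)/rho_theo * 100 = (1.52 - 1.46)/1.52 * 100 = 3.95%

3.95%


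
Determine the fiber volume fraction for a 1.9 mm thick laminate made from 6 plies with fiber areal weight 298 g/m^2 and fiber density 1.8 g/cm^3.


Vf = n * FAW / (rho_f * h * 1000) = 6 * 298 / (1.8 * 1.9 * 1000) = 0.5228

0.5228


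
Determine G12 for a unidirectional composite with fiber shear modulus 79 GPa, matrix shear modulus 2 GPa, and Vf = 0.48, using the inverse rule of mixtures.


1/G12 = Vf/Gf + (1-Vf)/Gm = 0.48/79 + 0.52/2
G12 = 3.76 GPa

3.76 GPa


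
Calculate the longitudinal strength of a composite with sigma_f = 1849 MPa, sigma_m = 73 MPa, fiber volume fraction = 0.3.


sigma_1 = sigma_f*Vf + sigma_m*(1-Vf) = 1849*0.3 + 73*0.7 = 605.8 MPa

605.8 MPa


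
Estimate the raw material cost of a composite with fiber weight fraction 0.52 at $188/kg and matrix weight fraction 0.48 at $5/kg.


Cost = cost_f*Wf + cost_m*Wm = 188*0.52 + 5*0.48 = $100.16/kg

$100.16/kg


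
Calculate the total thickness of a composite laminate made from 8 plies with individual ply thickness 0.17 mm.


h = n * t_ply = 8 * 0.17 = 1.36 mm

1.36 mm


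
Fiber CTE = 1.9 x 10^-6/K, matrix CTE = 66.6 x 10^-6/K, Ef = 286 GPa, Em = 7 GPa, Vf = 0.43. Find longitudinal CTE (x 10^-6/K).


E1 = Ef*Vf + Em*(1-Vf) = 126.97
alpha_1 = (alpha_f*Ef*Vf + alpha_m*Em*(1-Vf))/E1 = 3.93 x 10^-6/K

3.93 x 10^-6/K


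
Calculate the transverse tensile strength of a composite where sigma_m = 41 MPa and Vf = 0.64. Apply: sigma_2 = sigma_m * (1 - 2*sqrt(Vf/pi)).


factor = 1 - 2*sqrt(0.64/pi) = 0.0973
sigma_2 = 41 * 0.0973 = 3.99 MPa

3.99 MPa


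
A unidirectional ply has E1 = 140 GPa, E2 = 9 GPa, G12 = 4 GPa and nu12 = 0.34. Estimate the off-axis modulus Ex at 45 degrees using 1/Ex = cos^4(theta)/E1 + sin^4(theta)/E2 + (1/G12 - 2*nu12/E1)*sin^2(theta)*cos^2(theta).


cos^4(45) = 0.25, sin^4(45) = 0.25, sin^2(45)*cos^2(45) = 0.25
1/G12 - 2*nu12/E1 = 1/4 - 2*0.34/140 = 0.245143 GPa^-1
1/Ex = 0.25/140 + 0.25/9 + 0.245143*0.25 = 0.0908492 GPa^-1
Ex = 11.01 GPa

11.01 GPa


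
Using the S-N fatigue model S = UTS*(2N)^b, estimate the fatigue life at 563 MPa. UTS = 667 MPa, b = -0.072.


N = 0.5 * (S/UTS)^(1/b) = 0.5 * (563/667)^(1/-0.072) = 5.2654 cycles

5.2654 cycles


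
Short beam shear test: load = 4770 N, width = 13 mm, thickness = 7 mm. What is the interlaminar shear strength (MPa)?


ILSS = 3F/(4bh) = 3*4770/(4*13*7) = 39.31 MPa

39.31 MPa


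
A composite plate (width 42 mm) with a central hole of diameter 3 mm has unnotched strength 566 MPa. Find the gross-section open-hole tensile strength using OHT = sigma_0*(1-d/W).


OHT = sigma_0*(1-d/W) = 566*(1-3/42) = 525.6 MPa

525.6 MPa


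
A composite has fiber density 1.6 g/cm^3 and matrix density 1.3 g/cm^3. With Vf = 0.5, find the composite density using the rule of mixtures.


rho_c = rho_f*Vf + rho_m*(1-Vf) = 1.6*0.5 + 1.3*0.5 = 1.45 g/cm^3

1.45 g/cm^3


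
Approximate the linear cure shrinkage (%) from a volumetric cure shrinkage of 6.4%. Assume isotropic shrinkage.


Linear shrinkage ≈ vol_shrink/3 = 6.4/3 = 2.133%

2.133%


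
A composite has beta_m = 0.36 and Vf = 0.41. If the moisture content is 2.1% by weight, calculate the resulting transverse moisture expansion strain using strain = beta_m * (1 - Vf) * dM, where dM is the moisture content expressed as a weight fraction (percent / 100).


dM = 2.1/100 = 0.021
strain = beta_m * (1-Vf) * dM = 0.36 * 0.59 * 0.021 = 0.0044604

0.0044604
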